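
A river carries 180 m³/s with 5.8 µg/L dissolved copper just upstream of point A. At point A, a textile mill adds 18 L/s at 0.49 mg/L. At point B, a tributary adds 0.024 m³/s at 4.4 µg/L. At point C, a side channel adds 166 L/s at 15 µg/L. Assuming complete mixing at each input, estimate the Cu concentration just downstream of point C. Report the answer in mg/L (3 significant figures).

5.8 µg/L = 0.0058 mg/L.
18 L/s = 0.018 m³/s.
After input A: C = (180·0.0058 + 0.018·0.49) / 180 = 0.005848 mg/L.
4.4 µg/L = 0.0044 mg/L.
After input B: C = (180·0.005848 + 0.024·0.0044) / 180 = 0.005848 mg/L.
166 L/s = 0.166 m³/s.
15 µg/L = 0.015 mg/L.
After input C: C = (180·0.005848 + 0.166·0.015) / 180.2 = 0.005857 mg/L.

0.00586 mg/L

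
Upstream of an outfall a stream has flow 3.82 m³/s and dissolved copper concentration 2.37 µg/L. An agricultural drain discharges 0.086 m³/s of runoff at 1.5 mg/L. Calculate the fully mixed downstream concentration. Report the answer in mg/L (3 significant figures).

2.37 µg/L = 0.00237 mg/L.
Flow-weighted mixing gives C = (0.086·1.5 + 3.82·0.00237) / (0.086 + 3.82) = 0.1381/3.906 = 0.03534 mg/L.

0.0353 mg/L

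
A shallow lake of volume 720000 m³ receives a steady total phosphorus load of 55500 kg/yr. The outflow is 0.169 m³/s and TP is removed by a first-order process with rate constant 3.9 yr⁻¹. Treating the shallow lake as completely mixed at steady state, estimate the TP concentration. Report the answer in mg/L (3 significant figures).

Outflow Q = 0.169 m³/s × 3.156e+07 s/yr = 5.333e+06 m³/yr.
Steady-state CSTR mass balance: W = Q·C + k·V·C, so C = W/(Q + kV).
Q + kV = 5.333e+06 + 3.9·720000 = 8.141e+06 m³/yr.
C = 55500/8.141e+06 = 0.006817 kg/m³ = 6.817 mg/L.

6.82 mg/L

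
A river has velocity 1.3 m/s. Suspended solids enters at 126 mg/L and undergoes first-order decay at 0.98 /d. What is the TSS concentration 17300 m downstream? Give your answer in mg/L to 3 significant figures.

Travel time t = 17300 m / 1.3 m/s = 1.73e+04/1.3 = 1.331e+04 s = 0.154 d.
First-order decay: C = 126·exp(−0.98·0.154) = 126·0.8599 = 108.3 mg/L.

108 mg/L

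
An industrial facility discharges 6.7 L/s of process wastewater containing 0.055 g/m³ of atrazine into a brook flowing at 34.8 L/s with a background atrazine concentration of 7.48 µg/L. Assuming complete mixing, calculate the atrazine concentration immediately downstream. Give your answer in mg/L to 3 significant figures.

6.7 L/s = 0.0067 m³/s.
34.8 L/s = 0.0348 m³/s.
7.48 µg/L = 0.00748 mg/L.
Conservation of mass across the mixing zone: C = (0.0067·0.055 + 0.0348·0.00748) / (0.0067 + 0.0348) = 0.0006288/0.0415 = 0.01515 mg/L.

0.0152 mg/L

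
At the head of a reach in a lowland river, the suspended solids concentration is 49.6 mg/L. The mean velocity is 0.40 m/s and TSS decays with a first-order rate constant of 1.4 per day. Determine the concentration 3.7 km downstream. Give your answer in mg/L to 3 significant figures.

42.7 mg/L

Travel time t = 3.7 km / 0.40 m/s = 3700/0.40 = 9250 s = 0.1071 d.
First-order decay: C = 49.6·exp(−1.4·0.1071) = 49.6·0.8608 = 42.7 mg/L.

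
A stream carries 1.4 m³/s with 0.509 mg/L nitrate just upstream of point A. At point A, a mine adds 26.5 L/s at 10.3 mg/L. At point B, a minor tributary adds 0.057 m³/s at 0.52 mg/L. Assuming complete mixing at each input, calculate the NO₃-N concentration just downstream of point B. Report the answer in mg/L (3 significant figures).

26.5 L/s = 0.0265 m³/s.
After input A: C = (1.4·0.509 + 0.0265·10.3) / 1.426 = 0.6909 mg/L.
After input B: C = (1.426·0.6909 + 0.057·0.52) / 1.483 = 0.6843 mg/L.

0.684 mg/L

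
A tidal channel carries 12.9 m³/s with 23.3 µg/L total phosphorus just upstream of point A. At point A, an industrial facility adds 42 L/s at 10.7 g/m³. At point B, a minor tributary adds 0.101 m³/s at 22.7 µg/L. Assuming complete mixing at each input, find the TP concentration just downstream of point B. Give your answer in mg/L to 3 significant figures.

0.0577 mg/L

23.3 µg/L = 0.0233 mg/L.
42 L/s = 0.042 m³/s.
After input A: C = (12.9·0.0233 + 0.042·10.7) / 12.94 = 0.05795 mg/L.
22.7 µg/L = 0.0227 mg/L.
After input B: C = (12.94·0.05795 + 0.101·0.0227) / 13.04 = 0.05768 mg/L.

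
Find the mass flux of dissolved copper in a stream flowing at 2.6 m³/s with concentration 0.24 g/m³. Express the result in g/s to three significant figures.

0.624 g/s

Mass flux = Q·C = 2.6 m³/s × 0.24 g/m³ = 0.624 g/s.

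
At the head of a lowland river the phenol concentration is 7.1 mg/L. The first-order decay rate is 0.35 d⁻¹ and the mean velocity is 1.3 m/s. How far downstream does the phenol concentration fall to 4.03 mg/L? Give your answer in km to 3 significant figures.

182 km

From C = C₀·e^(−kt), t = ln(C₀/C)/k = ln(7.1/4.03)/0.35 = 0.5663/0.35 = 1.618 d.
Distance = v·t = 1.3 m/s × 1.398e+05 s = 1.817e+05 m = 181.7 km.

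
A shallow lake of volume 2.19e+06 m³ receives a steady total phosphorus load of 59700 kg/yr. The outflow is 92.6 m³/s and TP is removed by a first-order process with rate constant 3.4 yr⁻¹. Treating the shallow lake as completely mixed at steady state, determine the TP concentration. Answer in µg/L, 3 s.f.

20.4 µg/L

Outflow Q = 92.6 m³/s × 3.156e+07 s/yr = 2.922e+09 m³/yr.
Steady-state CSTR mass balance: W = Q·C + k·V·C, so C = W/(Q + kV).
Q + kV = 2.922e+09 + 3.4·2.19e+06 = 2.93e+09 m³/yr.
C = 59700/2.93e+09 = 2.038e-05 kg/m³ = 0.02038 mg/L = 20.38 µg/L.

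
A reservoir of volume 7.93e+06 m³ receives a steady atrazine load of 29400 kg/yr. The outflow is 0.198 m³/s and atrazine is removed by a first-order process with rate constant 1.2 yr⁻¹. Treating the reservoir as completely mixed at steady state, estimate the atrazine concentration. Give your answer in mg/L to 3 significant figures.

Outflow Q = 0.198 m³/s × 3.156e+07 s/yr = 6.248e+06 m³/yr.
Steady-state CSTR mass balance: W = Q·C + k·V·C, so C = W/(Q + kV).
Q + kV = 6.248e+06 + 1.2·7.93e+06 = 1.576e+07 m³/yr.
C = 29400/1.576e+07 = 0.001865 kg/m³ = 1.865 mg/L.

1.86 mg/L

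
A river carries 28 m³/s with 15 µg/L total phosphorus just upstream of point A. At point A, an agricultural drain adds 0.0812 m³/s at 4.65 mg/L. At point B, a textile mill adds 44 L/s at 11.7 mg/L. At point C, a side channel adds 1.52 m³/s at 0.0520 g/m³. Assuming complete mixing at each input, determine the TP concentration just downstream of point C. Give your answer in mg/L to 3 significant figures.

15 µg/L = 0.015 mg/L.
After input A: C = (28·0.015 + 0.0812·4.65) / 28.08 = 0.0284 mg/L.
44 L/s = 0.044 m³/s.
After input B: C = (28.08·0.0284 + 0.044·11.7) / 28.13 = 0.04666 mg/L.
After input C: C = (28.13·0.04666 + 1.52·0.052) / 29.65 = 0.04694 mg/L.

0.0469 mg/L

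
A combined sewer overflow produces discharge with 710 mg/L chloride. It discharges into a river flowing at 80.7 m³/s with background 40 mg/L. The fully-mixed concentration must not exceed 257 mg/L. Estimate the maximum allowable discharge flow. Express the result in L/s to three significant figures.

Mass balance at complete mixing: C_std·(Q_w + Q_r) = Q_w·C_e + Q_r·C_b.
Rearranging, Q_w = Q_r·(C_std − C_b)/(C_e − C_std) = 80.7·(257 − 40) / (710 − 257) = 38.66 m³/s.
= 3.866e+04 L/s.

38700 L/s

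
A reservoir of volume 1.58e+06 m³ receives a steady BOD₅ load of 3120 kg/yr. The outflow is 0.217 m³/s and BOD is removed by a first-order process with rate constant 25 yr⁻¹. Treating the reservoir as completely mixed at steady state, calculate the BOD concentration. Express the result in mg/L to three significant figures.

Outflow Q = 0.217 m³/s × 3.156e+07 s/yr = 6.848e+06 m³/yr.
Steady-state CSTR mass balance: W = Q·C + k·V·C, so C = W/(Q + kV).
Q + kV = 6.848e+06 + 25·1.58e+06 = 4.635e+07 m³/yr.
C = 3120/4.635e+07 = 6.732e-05 kg/m³ = 0.06732 mg/L.

0.0673 mg/L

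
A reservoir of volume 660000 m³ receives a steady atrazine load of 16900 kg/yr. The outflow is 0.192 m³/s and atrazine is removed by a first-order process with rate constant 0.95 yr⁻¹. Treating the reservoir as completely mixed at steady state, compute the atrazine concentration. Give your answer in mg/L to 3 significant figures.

2.53 mg/L

Outflow Q = 0.192 m³/s × 3.156e+07 s/yr = 6.059e+06 m³/yr.
Steady-state CSTR mass balance: W = Q·C + k·V·C, so C = W/(Q + kV).
Q + kV = 6.059e+06 + 0.95·660000 = 6.686e+06 m³/yr.
C = 16900/6.686e+06 = 0.002528 kg/m³ = 2.528 mg/L.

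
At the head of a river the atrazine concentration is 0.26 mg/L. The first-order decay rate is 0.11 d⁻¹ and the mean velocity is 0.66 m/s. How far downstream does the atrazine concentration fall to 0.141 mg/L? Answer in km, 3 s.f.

From C = C₀·e^(−kt), t = ln(C₀/C)/k = ln(0.26/0.141)/0.11 = 0.6119/0.11 = 5.563 d.
Distance = v·t = 0.66 m/s × 4.806e+05 s = 3.172e+05 m = 317.2 km.

317 km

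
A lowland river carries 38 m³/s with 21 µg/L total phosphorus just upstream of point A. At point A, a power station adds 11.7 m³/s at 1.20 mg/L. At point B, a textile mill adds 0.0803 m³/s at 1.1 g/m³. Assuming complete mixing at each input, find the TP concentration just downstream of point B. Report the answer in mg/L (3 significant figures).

21 µg/L = 0.021 mg/L.
After input A: C = (38·0.021 + 11.7·1.2) / 49.7 = 0.2986 mg/L.
After input B: C = (49.7·0.2986 + 0.0803·1.1) / 49.78 = 0.2998 mg/L.

0.300 mg/L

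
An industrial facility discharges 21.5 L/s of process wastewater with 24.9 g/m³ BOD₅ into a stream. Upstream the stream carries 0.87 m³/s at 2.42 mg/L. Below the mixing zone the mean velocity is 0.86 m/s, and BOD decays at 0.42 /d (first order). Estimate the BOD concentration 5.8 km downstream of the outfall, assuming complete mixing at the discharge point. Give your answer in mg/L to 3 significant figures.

21.5 L/s = 0.0215 m³/s.
After complete mixing, C₀ = (0.0215·24.9 + 0.87·2.42) / 0.8915 = 2.962 mg/L.
Travel time t = 5800 m / 0.86 m/s = 6744 s = 0.07806 d.
C = 2.962·exp(−0.42·0.07806) = 2.962·0.9677 = 2.867 mg/L.

2.87 mg/L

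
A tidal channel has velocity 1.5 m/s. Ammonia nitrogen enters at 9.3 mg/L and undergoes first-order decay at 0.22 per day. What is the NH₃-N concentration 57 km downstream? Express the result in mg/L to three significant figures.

Travel time t = 57 km / 1.5 m/s = 5.7e+04/1.5 = 3.8e+04 s = 0.4398 d.
First-order decay: C = 9.3·exp(−0.22·0.4398) = 9.3·0.9078 = 8.442 mg/L.

8.44 mg/L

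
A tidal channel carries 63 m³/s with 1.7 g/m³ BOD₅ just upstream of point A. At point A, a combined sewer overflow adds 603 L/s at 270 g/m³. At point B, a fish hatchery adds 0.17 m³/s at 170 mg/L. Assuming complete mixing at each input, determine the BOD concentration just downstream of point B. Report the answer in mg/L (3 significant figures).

603 L/s = 0.603 m³/s.
After input A: C = (63·1.7 + 0.603·270) / 63.6 = 4.244 mg/L.
After input B: C = (63.6·4.244 + 0.17·170) / 63.77 = 4.686 mg/L.

4.69 mg/L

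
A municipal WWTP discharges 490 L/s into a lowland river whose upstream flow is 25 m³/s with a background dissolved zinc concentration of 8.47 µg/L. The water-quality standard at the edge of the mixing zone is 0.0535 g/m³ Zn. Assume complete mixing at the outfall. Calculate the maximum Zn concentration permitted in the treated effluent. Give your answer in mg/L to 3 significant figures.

490 L/s = 0.49 m³/s.
8.47 µg/L = 0.00847 mg/L.
Mass balance: 0.0535·25.49 = 0.49·Cₑ + 25·0.00847.
Cₑ = (1.364 − 0.2117) / 0.49 = 2.351 mg/L.

2.35 mg/L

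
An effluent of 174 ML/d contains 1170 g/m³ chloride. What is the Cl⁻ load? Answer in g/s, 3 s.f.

2360 g/s

174 ML/d = 2.014 m³/s.
Mass flux = Q·C = 2.014 m³/s × 1170 g/m³ = 2356 g/s.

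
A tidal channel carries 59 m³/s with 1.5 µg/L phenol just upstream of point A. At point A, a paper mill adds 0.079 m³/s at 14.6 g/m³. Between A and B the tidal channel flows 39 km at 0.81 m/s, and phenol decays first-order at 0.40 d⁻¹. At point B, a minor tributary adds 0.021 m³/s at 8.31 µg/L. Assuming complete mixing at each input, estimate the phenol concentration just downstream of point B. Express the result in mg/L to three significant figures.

1.5 µg/L = 0.0015 mg/L.
After input A: C = (59·0.0015 + 0.079·14.6) / 59.08 = 0.02102 mg/L.
Over the 39 km reach to input B (t = 4.815e+04 s = 0.5573 d), decay gives C = 0.02102·exp(−0.40·0.5573) = 0.01682 mg/L.
8.31 µg/L = 0.00831 mg/L.
After input B: C = (59.08·0.01682 + 0.021·0.00831) / 59.1 = 0.01682 mg/L.

0.0168 mg/L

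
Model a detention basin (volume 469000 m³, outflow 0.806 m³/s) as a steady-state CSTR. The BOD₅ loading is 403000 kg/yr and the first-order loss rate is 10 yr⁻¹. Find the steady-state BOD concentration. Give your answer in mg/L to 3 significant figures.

13.4 mg/L

Outflow Q = 0.806 m³/s × 3.156e+07 s/yr = 2.544e+07 m³/yr.
Steady-state CSTR mass balance: W = Q·C + k·V·C, so C = W/(Q + kV).
Q + kV = 2.544e+07 + 10·469000 = 3.013e+07 m³/yr.
C = 403000/3.013e+07 = 0.01338 kg/m³ = 13.38 mg/L.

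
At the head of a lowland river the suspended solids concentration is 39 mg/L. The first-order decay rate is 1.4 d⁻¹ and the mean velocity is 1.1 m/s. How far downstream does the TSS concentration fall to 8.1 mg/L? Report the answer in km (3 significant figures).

107 km

From C = C₀·e^(−kt), t = ln(C₀/C)/k = ln(39/8.1)/1.4 = 1.572/1.4 = 1.123 d.
Distance = v·t = 1.1 m/s × 9.7e+04 s = 1.067e+05 m = 106.7 km.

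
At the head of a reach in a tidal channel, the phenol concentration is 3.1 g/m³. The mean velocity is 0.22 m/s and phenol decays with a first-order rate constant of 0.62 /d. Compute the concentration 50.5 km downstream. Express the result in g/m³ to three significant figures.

Travel time t = 50.5 km / 0.22 m/s = 5.05e+04/0.22 = 2.295e+05 s = 2.657 d.
First-order decay: C = 3.1·exp(−0.62·2.657) = 3.1·0.1926 = 0.597 g/m³.

0.597 g/m³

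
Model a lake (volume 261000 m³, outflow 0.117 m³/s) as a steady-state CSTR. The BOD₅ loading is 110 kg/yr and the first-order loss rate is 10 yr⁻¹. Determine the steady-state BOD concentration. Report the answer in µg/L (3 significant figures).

Outflow Q = 0.117 m³/s × 3.156e+07 s/yr = 3.692e+06 m³/yr.
Steady-state CSTR mass balance: W = Q·C + k·V·C, so C = W/(Q + kV).
Q + kV = 3.692e+06 + 10·261000 = 6.302e+06 m³/yr.
C = 110/6.302e+06 = 1.745e-05 kg/m³ = 0.01745 mg/L = 17.45 µg/L.

17.5 µg/L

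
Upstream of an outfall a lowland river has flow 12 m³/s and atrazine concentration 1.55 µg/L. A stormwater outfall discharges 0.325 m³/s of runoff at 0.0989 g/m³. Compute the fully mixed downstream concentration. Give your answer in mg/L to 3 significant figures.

0.00412 mg/L

1.55 µg/L = 0.00155 mg/L.
Flow-weighted mixing gives C = (0.325·0.0989 + 12·0.00155) / (0.325 + 12) = 0.05074/12.32 = 0.004117 mg/L.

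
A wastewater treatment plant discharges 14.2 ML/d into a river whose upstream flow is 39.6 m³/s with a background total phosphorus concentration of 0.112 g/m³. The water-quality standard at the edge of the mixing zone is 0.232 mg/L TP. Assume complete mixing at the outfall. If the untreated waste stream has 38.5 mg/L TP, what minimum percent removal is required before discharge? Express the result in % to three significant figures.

14.2 ML/d = 0.1644 m³/s.
Mass balance: 0.232·39.76 = 0.1644·Cₑ + 39.6·0.112.
Cₑ = (9.225 − 4.435) / 0.1644 = 29.15 mg/L.
Required removal = 1 − 29.15/38.5 = 24.3 %.

24.3 %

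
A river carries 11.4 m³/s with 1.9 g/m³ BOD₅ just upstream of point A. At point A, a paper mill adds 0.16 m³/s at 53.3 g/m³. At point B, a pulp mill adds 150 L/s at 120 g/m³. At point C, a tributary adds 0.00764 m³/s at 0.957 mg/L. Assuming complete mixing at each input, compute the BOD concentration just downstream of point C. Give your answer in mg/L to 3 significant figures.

After input A: C = (11.4·1.9 + 0.16·53.3) / 11.56 = 2.611 mg/L.
150 L/s = 0.15 m³/s.
After input B: C = (11.56·2.611 + 0.15·120) / 11.71 = 4.115 mg/L.
After input C: C = (11.71·4.115 + 0.00764·0.957) / 11.72 = 4.113 mg/L.

4.11 mg/L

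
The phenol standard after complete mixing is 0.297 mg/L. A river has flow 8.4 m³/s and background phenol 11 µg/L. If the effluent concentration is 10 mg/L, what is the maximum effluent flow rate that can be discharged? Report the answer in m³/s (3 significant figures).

0.248 m³/s

11 µg/L = 0.011 mg/L.
Mass balance at complete mixing: C_std·(Q_w + Q_r) = Q_w·C_e + Q_r·C_b.
Rearranging, Q_w = Q_r·(C_std − C_b)/(C_e − C_std) = 8.4·(0.297 − 0.011) / (10 − 0.297) = 0.2476 m³/s.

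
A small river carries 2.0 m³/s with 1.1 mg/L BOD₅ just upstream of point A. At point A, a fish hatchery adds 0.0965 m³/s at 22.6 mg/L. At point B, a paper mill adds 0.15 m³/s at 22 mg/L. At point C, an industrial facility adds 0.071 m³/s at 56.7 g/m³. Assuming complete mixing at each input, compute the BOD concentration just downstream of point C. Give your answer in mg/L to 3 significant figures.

5.05 mg/L

After input A: C = (2·1.1 + 0.0965·22.6) / 2.096 = 2.09 mg/L.
After input B: C = (2.096·2.09 + 0.15·22) / 2.246 = 3.419 mg/L.
After input C: C = (2.246·3.419 + 0.071·56.7) / 2.317 = 5.051 mg/L.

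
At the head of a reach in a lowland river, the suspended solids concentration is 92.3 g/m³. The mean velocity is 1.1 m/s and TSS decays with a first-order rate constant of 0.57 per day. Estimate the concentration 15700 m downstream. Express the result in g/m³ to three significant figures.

84.0 g/m³

Travel time t = 15700 m / 1.1 m/s = 1.57e+04/1.1 = 1.427e+04 s = 0.1652 d.
First-order decay: C = 92.3·exp(−0.57·0.1652) = 92.3·0.9101 = 84.01 g/m³.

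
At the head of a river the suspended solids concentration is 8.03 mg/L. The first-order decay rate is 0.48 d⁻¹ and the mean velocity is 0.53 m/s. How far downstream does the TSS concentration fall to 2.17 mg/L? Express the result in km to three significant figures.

From C = C₀·e^(−kt), t = ln(C₀/C)/k = ln(8.03/2.17)/0.48 = 1.308/0.48 = 2.726 d.
Distance = v·t = 0.53 m/s × 2.355e+05 s = 1.248e+05 m = 124.8 km.

125 km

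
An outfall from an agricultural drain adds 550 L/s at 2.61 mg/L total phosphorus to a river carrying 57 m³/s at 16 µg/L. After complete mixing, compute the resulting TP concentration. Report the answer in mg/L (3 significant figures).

550 L/s = 0.55 m³/s.
16 µg/L = 0.016 mg/L.
By mass balance at complete mixing, C = (0.55·2.61 + 57·0.016) / (0.55 + 57) = 2.348/57.55 = 0.04079 mg/L.

0.0408 mg/L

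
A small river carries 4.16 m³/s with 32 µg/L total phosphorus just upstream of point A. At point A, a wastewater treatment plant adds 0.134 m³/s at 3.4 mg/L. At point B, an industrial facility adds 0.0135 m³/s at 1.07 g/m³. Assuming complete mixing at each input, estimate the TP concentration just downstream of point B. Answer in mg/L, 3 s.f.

32 µg/L = 0.032 mg/L.
After input A: C = (4.16·0.032 + 0.134·3.4) / 4.294 = 0.1371 mg/L.
After input B: C = (4.294·0.1371 + 0.0135·1.07) / 4.308 = 0.14 mg/L.

0.140 mg/L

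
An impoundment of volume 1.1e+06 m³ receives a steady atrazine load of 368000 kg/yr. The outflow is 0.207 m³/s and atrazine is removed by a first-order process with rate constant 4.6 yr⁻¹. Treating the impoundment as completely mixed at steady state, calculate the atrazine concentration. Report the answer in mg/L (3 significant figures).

Outflow Q = 0.207 m³/s × 3.156e+07 s/yr = 6.532e+06 m³/yr.
Steady-state CSTR mass balance: W = Q·C + k·V·C, so C = W/(Q + kV).
Q + kV = 6.532e+06 + 4.6·1.1e+06 = 1.159e+07 m³/yr.
C = 368000/1.159e+07 = 0.03174 kg/m³ = 31.74 mg/L.

31.7 mg/L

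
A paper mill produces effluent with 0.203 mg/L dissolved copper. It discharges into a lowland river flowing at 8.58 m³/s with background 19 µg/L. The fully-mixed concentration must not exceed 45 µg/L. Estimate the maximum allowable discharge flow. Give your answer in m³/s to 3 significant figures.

1.41 m³/s

19 µg/L = 0.019 mg/L.
45 µg/L = 0.045 mg/L.
Mass balance at complete mixing: C_std·(Q_w + Q_r) = Q_w·C_e + Q_r·C_b.
Rearranging, Q_w = Q_r·(C_std − C_b)/(C_e − C_std) = 8.58·(0.045 − 0.019) / (0.203 − 0.045) = 1.412 m³/s.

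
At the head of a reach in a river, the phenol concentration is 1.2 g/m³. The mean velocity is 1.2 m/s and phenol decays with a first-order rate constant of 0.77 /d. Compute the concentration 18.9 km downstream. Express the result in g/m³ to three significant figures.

1.04 g/m³

Travel time t = 18.9 km / 1.2 m/s = 1.89e+04/1.2 = 1.575e+04 s = 0.1823 d.
First-order decay: C = 1.2·exp(−0.77·0.1823) = 1.2·0.869 = 1.043 g/m³.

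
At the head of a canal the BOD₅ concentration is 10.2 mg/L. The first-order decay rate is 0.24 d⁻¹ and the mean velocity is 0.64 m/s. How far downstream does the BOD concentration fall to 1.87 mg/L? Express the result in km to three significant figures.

391 km

From C = C₀·e^(−kt), t = ln(C₀/C)/k = ln(10.2/1.87)/0.24 = 1.696/0.24 = 7.069 d.
Distance = v·t = 0.64 m/s × 6.107e+05 s = 3.909e+05 m = 390.9 km.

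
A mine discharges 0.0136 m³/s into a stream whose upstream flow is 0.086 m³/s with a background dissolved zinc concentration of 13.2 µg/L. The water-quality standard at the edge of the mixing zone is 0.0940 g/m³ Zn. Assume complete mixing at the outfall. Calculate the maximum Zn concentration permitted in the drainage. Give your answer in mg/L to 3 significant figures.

0.605 mg/L

13.2 µg/L = 0.0132 mg/L.
Mass balance: 0.094·0.0996 = 0.0136·Cₑ + 0.086·0.0132.
Cₑ = (0.009362 − 0.001135) / 0.0136 = 0.6049 mg/L.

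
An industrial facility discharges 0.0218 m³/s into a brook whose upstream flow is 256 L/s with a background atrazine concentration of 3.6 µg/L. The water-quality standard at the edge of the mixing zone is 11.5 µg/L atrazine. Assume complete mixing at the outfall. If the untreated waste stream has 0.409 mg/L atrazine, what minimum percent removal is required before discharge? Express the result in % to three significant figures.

74.5 %

256 L/s = 0.256 m³/s.
3.6 µg/L = 0.0036 mg/L.
11.5 µg/L = 0.0115 mg/L.
Mass balance: 0.0115·0.2778 = 0.0218·Cₑ + 0.256·0.0036.
Cₑ = (0.003195 − 0.0009216) / 0.0218 = 0.1043 mg/L.
Required removal = 1 − 0.1043/0.409 = 74.51 %.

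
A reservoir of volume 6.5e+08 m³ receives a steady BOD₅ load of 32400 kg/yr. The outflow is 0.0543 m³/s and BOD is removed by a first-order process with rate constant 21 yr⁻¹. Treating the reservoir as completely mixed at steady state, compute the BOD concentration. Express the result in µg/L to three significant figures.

2.37 µg/L

Outflow Q = 0.0543 m³/s × 3.156e+07 s/yr = 1.714e+06 m³/yr.
Steady-state CSTR mass balance: W = Q·C + k·V·C, so C = W/(Q + kV).
Q + kV = 1.714e+06 + 21·6.5e+08 = 1.365e+10 m³/yr.
C = 32400/1.365e+10 = 2.373e-06 kg/m³ = 0.002373 mg/L = 2.373 µg/L.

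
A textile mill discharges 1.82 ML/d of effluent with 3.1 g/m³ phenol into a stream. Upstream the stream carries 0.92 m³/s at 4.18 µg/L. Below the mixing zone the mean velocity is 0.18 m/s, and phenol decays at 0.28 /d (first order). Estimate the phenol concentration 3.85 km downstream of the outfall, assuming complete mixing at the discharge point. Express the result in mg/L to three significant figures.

1.82 ML/d = 0.02106 m³/s.
4.18 µg/L = 0.00418 mg/L.
After complete mixing, C₀ = (0.02106·3.1 + 0.92·0.00418) / 0.9411 = 0.07348 mg/L.
Travel time t = 3850 m / 0.18 m/s = 2.139e+04 s = 0.2476 d.
C = 0.07348·exp(−0.28·0.2476) = 0.07348·0.933 = 0.06856 mg/L.

0.0686 mg/L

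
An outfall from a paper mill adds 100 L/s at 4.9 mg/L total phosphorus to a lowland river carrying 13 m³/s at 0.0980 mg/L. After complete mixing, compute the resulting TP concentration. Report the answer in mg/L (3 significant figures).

100 L/s = 0.1 m³/s.
Flow-weighted mixing gives C = (0.1·4.9 + 13·0.098) / (0.1 + 13) = 1.764/13.1 = 0.1347 mg/L.

0.135 mg/L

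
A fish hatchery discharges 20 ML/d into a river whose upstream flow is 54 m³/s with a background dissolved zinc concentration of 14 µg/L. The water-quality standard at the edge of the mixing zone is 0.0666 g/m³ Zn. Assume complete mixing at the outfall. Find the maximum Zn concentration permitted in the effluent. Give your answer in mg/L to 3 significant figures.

20 ML/d = 0.2315 m³/s.
14 µg/L = 0.014 mg/L.
Mass balance: 0.0666·54.23 = 0.2315·Cₑ + 54·0.014.
Cₑ = (3.612 − 0.756) / 0.2315 = 12.34 mg/L.

12.3 mg/L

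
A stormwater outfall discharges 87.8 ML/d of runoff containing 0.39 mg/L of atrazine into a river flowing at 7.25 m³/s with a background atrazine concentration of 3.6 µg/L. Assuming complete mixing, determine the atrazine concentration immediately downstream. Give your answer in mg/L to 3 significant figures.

0.0511 mg/L

87.8 ML/d = 1.016 m³/s.
3.6 µg/L = 0.0036 mg/L.
Flow-weighted mixing gives C = (1.016·0.39 + 7.25·0.0036) / (1.016 + 7.25) = 0.4224/8.266 = 0.0511 mg/L.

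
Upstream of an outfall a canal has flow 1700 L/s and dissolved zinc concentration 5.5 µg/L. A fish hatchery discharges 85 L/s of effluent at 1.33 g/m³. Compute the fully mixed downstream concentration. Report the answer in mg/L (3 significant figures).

85 L/s = 0.085 m³/s.
1700 L/s = 1.7 m³/s.
5.5 µg/L = 0.0055 mg/L.
By mass balance at complete mixing, C = (0.085·1.33 + 1.7·0.0055) / (0.085 + 1.7) = 0.1224/1.785 = 0.06857 mg/L.

0.0686 mg/L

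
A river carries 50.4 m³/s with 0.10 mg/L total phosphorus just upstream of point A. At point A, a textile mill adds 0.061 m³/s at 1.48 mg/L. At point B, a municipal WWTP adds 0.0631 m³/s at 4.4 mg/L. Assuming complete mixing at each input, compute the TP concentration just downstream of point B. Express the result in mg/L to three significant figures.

0.107 mg/L

After input A: C = (50.4·0.1 + 0.061·1.48) / 50.46 = 0.1017 mg/L.
After input B: C = (50.46·0.1017 + 0.0631·4.4) / 50.52 = 0.107 mg/L.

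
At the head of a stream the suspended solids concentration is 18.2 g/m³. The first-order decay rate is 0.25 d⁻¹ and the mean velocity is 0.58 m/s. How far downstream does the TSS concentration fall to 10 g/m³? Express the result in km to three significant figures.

From C = C₀·e^(−kt), t = ln(C₀/C)/k = ln(18.2/10)/0.25 = 0.5988/0.25 = 2.395 d.
Distance = v·t = 0.58 m/s × 2.07e+05 s = 1.2e+05 m = 120 km.

120 km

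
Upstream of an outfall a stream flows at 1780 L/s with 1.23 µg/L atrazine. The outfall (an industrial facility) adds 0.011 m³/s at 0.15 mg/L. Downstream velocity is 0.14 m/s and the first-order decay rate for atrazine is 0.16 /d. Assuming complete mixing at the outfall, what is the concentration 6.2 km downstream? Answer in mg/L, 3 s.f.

0.00197 mg/L

1780 L/s = 1.78 m³/s.
1.23 µg/L = 0.00123 mg/L.
After complete mixing, C₀ = (0.011·0.15 + 1.78·0.00123) / 1.791 = 0.002144 mg/L.
Travel time t = 6200 m / 0.14 m/s = 4.429e+04 s = 0.5126 d.
C = 0.002144·exp(−0.16·0.5126) = 0.002144·0.9213 = 0.001975 mg/L.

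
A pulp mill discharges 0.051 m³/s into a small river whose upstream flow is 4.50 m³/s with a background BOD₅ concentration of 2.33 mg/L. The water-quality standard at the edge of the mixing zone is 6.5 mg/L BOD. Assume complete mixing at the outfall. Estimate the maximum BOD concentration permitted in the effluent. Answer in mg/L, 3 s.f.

Mass balance: 6.5·4.551 = 0.051·Cₑ + 4.5·2.33.
Cₑ = (29.58 − 10.48) / 0.051 = 374.4 mg/L.

374 mg/L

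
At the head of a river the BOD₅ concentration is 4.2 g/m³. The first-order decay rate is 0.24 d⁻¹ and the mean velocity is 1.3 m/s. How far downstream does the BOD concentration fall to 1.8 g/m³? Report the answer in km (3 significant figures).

From C = C₀·e^(−kt), t = ln(C₀/C)/k = ln(4.2/1.8)/0.24 = 0.8473/0.24 = 3.53 d.
Distance = v·t = 1.3 m/s × 3.05e+05 s = 3.965e+05 m = 396.5 km.

397 km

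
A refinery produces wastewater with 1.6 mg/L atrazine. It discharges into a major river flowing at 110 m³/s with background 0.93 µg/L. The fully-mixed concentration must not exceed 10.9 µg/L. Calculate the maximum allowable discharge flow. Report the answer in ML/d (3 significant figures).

0.93 µg/L = 0.00093 mg/L.
10.9 µg/L = 0.0109 mg/L.
Mass balance at complete mixing: C_std·(Q_w + Q_r) = Q_w·C_e + Q_r·C_b.
Rearranging, Q_w = Q_r·(C_std − C_b)/(C_e − C_std) = 110·(0.0109 − 0.00093) / (1.6 − 0.0109) = 0.6901 m³/s.
= 59.63 ML/d.

59.6 ML/d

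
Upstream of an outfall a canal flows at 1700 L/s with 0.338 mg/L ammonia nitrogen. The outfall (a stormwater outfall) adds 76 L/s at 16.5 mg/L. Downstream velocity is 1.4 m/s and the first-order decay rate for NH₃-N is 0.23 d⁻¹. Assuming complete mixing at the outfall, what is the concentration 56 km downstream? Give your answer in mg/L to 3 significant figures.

0.926 mg/L

76 L/s = 0.076 m³/s.
1700 L/s = 1.7 m³/s.
After complete mixing, C₀ = (0.076·16.5 + 1.7·0.338) / 1.776 = 1.03 mg/L.
Travel time t = 5.6e+04 m / 1.4 m/s = 4e+04 s = 0.463 d.
C = 1.03·exp(−0.23·0.463) = 1.03·0.899 = 0.9256 mg/L.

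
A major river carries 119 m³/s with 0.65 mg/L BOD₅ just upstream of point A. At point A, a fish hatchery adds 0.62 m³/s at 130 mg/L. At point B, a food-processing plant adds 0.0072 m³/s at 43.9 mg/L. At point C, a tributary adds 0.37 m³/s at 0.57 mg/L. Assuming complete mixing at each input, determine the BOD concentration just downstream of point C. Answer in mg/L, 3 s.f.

After input A: C = (119·0.65 + 0.62·130) / 119.6 = 1.32 mg/L.
After input B: C = (119.6·1.32 + 0.0072·43.9) / 119.6 = 1.323 mg/L.
After input C: C = (119.6·1.323 + 0.37·0.57) / 120 = 1.321 mg/L.

1.32 mg/L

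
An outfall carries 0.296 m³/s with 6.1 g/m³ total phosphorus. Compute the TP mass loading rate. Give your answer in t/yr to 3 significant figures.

57.0 t/yr

Mass flux = Q·C = 0.296 m³/s × 6.1 g/m³ = 1.806 g/s.
= 1.806 g/s × 31.56 = 56.98 t/yr.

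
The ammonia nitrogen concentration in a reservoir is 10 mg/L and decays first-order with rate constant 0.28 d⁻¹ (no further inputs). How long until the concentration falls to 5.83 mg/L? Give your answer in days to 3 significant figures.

1.93 d

t = ln(C₀/C)/k = ln(10/5.83)/0.28 = 0.5396/0.28 = 1.927 d.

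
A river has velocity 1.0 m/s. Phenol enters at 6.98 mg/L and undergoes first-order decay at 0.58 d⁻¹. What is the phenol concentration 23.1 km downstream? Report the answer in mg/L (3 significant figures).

5.98 mg/L

Travel time t = 23.1 km / 1.0 m/s = 2.31e+04/1.0 = 2.31e+04 s = 0.2674 d.
First-order decay: C = 6.98·exp(−0.58·0.2674) = 6.98·0.8564 = 5.977 mg/L.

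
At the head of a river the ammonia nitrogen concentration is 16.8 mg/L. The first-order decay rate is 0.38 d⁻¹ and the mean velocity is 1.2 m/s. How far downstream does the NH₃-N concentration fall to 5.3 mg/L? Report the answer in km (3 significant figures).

From C = C₀·e^(−kt), t = ln(C₀/C)/k = ln(16.8/5.3)/0.38 = 1.154/0.38 = 3.036 d.
Distance = v·t = 1.2 m/s × 2.623e+05 s = 3.148e+05 m = 314.8 km.

315 km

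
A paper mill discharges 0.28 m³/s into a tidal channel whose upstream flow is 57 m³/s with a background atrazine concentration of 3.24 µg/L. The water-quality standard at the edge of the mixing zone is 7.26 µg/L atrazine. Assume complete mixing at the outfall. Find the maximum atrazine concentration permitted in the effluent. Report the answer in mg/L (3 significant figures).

3.24 µg/L = 0.00324 mg/L.
7.26 µg/L = 0.00726 mg/L.
Mass balance: 0.00726·57.28 = 0.28·Cₑ + 57·0.00324.
Cₑ = (0.4159 − 0.1847) / 0.28 = 0.8256 mg/L.

0.826 mg/L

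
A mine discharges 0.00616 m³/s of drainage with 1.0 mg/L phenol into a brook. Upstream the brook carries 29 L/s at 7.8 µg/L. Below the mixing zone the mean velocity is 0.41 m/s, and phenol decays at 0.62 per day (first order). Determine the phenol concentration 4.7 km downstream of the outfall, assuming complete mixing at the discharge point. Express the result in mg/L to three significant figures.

0.167 mg/L

29 L/s = 0.029 m³/s.
7.8 µg/L = 0.0078 mg/L.
After complete mixing, C₀ = (0.00616·1 + 0.029·0.0078) / 0.03516 = 0.1816 mg/L.
Travel time t = 4700 m / 0.41 m/s = 1.146e+04 s = 0.1327 d.
C = 0.1816·exp(−0.62·0.1327) = 0.1816·0.921 = 0.1673 mg/L.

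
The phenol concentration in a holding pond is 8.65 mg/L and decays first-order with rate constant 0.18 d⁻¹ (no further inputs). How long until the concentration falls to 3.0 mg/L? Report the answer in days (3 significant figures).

t = ln(C₀/C)/k = ln(8.65/3.0)/0.18 = 1.059/0.18 = 5.883 d.

5.88 d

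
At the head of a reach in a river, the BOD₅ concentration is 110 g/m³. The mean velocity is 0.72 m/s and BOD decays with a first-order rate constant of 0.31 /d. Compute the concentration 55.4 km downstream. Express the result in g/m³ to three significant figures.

Travel time t = 55.4 km / 0.72 m/s = 5.54e+04/0.72 = 7.694e+04 s = 0.8906 d.
First-order decay: C = 110·exp(−0.31·0.8906) = 110·0.7588 = 83.46 g/m³.

83.5 g/m³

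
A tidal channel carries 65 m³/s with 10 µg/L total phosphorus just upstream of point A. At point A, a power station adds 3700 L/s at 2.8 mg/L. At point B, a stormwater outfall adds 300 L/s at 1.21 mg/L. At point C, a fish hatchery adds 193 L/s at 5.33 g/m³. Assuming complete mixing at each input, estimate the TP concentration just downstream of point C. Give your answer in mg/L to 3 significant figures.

10 µg/L = 0.01 mg/L.
3700 L/s = 3.7 m³/s.
After input A: C = (65·0.01 + 3.7·2.8) / 68.7 = 0.1603 mg/L.
300 L/s = 0.3 m³/s.
After input B: C = (68.7·0.1603 + 0.3·1.21) / 69 = 0.1648 mg/L.
193 L/s = 0.193 m³/s.
After input C: C = (69·0.1648 + 0.193·5.33) / 69.19 = 0.1792 mg/L.

0.179 mg/L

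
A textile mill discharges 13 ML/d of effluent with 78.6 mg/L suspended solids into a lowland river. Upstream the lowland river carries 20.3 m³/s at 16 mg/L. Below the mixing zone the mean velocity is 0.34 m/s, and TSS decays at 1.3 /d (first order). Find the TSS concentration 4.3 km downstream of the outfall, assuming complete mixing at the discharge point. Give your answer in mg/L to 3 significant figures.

13.6 mg/L

13 ML/d = 0.1505 m³/s.
After complete mixing, C₀ = (0.1505·78.6 + 20.3·16) / 20.45 = 16.46 mg/L.
Travel time t = 4300 m / 0.34 m/s = 1.265e+04 s = 0.1464 d.
C = 16.46·exp(−1.3·0.1464) = 16.46·0.8267 = 13.61 mg/L.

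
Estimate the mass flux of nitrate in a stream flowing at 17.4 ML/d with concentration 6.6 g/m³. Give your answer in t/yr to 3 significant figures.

41.9 t/yr

17.4 ML/d = 0.2014 m³/s.
Mass flux = Q·C = 0.2014 m³/s × 6.6 g/m³ = 1.329 g/s.
= 1.329 g/s × 31.56 = 41.95 t/yr.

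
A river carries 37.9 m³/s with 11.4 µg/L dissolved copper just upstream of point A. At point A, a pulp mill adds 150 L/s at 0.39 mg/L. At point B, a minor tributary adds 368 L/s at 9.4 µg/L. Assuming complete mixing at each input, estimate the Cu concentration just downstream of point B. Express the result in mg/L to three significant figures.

11.4 µg/L = 0.0114 mg/L.
150 L/s = 0.15 m³/s.
After input A: C = (37.9·0.0114 + 0.15·0.39) / 38.05 = 0.01289 mg/L.
368 L/s = 0.368 m³/s.
9.4 µg/L = 0.0094 mg/L.
After input B: C = (38.05·0.01289 + 0.368·0.0094) / 38.42 = 0.01286 mg/L.

0.0129 mg/L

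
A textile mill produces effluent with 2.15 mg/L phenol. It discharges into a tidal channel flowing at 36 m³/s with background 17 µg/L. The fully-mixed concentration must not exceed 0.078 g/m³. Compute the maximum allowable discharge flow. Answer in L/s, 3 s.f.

1060 L/s

17 µg/L = 0.017 mg/L.
Mass balance at complete mixing: C_std·(Q_w + Q_r) = Q_w·C_e + Q_r·C_b.
Rearranging, Q_w = Q_r·(C_std − C_b)/(C_e − C_std) = 36·(0.078 − 0.017) / (2.15 − 0.078) = 1.06 m³/s.
= 1060 L/s.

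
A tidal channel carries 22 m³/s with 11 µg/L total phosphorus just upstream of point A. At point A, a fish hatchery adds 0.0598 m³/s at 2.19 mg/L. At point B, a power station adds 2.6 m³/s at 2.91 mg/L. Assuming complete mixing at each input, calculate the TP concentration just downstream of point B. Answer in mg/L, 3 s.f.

11 µg/L = 0.011 mg/L.
After input A: C = (22·0.011 + 0.0598·2.19) / 22.06 = 0.01691 mg/L.
After input B: C = (22.06·0.01691 + 2.6·2.91) / 24.66 = 0.3219 mg/L.

0.322 mg/L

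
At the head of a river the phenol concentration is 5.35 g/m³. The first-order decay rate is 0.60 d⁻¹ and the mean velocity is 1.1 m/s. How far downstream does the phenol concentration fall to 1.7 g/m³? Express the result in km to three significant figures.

182 km

From C = C₀·e^(−kt), t = ln(C₀/C)/k = ln(5.35/1.7)/0.60 = 1.146/0.60 = 1.911 d.
Distance = v·t = 1.1 m/s × 1.651e+05 s = 1.816e+05 m = 181.6 km.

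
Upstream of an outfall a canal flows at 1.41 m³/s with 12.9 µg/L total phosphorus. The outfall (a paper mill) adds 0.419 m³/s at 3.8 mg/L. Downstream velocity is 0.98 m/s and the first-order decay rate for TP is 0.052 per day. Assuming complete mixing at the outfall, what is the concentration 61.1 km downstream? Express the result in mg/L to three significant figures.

12.9 µg/L = 0.0129 mg/L.
After complete mixing, C₀ = (0.419·3.8 + 1.41·0.0129) / 1.829 = 0.8805 mg/L.
Travel time t = 6.11e+04 m / 0.98 m/s = 6.235e+04 s = 0.7216 d.
C = 0.8805·exp(−0.052·0.7216) = 0.8805·0.9632 = 0.848 mg/L.

0.848 mg/L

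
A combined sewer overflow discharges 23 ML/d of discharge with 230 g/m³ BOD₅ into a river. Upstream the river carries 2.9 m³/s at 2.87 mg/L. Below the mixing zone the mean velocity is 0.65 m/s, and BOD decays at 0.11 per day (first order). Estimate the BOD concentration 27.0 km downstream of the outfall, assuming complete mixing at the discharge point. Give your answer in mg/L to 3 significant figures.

20.8 mg/L

23 ML/d = 0.2662 m³/s.
After complete mixing, C₀ = (0.2662·230 + 2.9·2.87) / 3.166 = 21.97 mg/L.
Travel time t = 2.7e+04 m / 0.65 m/s = 4.154e+04 s = 0.4808 d.
C = 21.97·exp(−0.11·0.4808) = 21.97·0.9485 = 20.83 mg/L.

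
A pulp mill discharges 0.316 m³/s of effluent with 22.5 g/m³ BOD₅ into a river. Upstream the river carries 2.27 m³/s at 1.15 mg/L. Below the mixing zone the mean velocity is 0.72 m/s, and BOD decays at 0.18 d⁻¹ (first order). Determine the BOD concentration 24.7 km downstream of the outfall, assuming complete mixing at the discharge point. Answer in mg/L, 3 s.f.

After complete mixing, C₀ = (0.316·22.5 + 2.27·1.15) / 2.586 = 3.759 mg/L.
Travel time t = 2.47e+04 m / 0.72 m/s = 3.431e+04 s = 0.3971 d.
C = 3.759·exp(−0.18·0.3971) = 3.759·0.931 = 3.5 mg/L.

3.50 mg/L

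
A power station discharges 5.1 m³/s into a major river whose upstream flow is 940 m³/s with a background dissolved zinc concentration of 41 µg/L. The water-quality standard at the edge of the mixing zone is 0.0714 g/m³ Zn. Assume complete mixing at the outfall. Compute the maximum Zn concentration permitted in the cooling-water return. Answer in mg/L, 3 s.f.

41 µg/L = 0.041 mg/L.
Mass balance: 0.0714·945.1 = 5.1·Cₑ + 940·0.041.
Cₑ = (67.48 − 38.54) / 5.1 = 5.675 mg/L.

5.67 mg/L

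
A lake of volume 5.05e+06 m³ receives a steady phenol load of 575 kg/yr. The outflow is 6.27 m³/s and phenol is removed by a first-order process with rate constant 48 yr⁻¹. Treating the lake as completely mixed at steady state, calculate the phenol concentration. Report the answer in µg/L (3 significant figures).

1.31 µg/L

Outflow Q = 6.27 m³/s × 3.156e+07 s/yr = 1.979e+08 m³/yr.
Steady-state CSTR mass balance: W = Q·C + k·V·C, so C = W/(Q + kV).
Q + kV = 1.979e+08 + 48·5.05e+06 = 4.403e+08 m³/yr.
C = 575/4.403e+08 = 1.306e-06 kg/m³ = 0.001306 mg/L = 1.306 µg/L.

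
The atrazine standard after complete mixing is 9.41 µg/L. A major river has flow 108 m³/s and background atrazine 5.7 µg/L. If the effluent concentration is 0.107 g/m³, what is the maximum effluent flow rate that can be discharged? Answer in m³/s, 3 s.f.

5.7 µg/L = 0.0057 mg/L.
9.41 µg/L = 0.00941 mg/L.
Mass balance at complete mixing: C_std·(Q_w + Q_r) = Q_w·C_e + Q_r·C_b.
Rearranging, Q_w = Q_r·(C_std − C_b)/(C_e − C_std) = 108·(0.00941 − 0.0057) / (0.107 − 0.00941) = 4.106 m³/s.

4.11 m³/s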